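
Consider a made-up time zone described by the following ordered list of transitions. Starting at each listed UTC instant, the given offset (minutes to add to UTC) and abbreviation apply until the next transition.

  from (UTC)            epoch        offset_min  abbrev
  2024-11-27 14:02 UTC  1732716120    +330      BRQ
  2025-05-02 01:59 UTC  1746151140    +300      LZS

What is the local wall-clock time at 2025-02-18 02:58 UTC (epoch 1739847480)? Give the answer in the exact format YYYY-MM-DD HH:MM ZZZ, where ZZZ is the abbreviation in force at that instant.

2025-02-18 08:28 BRQ

Query: 2025-02-18 02:58 UTC
Rule 1/2 (BRQ, +05:30): 2024-11-27 14:02 UTC ≤ query < 2025-05-02 01:59 UTC
2·60 + 58 + 330 = 508 min
508 = 0·1440 + 508; 508 = 8·60 + 28 → 08:28, same day
→ 2025-02-18 08:28 BRQ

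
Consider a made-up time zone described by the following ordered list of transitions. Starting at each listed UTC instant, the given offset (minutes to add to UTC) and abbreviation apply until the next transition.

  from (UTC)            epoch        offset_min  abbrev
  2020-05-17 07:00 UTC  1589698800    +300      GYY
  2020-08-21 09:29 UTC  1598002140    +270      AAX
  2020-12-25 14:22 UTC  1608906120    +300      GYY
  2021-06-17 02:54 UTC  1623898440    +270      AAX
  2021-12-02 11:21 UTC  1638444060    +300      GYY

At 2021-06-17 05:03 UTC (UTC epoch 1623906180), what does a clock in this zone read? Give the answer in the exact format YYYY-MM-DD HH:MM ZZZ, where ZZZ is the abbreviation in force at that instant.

Query: 2021-06-17 05:03 UTC
Rule 4/5 (AAX, +04:30): 2021-06-17 02:54 UTC ≤ query < 2021-12-02 11:21 UTC
5·60 + 3 + 270 = 573 min
573 = 0·1440 + 573; 573 = 9·60 + 33 → 09:33, same day
→ 2021-06-17 09:33 AAX

2021-06-17 09:33 AAX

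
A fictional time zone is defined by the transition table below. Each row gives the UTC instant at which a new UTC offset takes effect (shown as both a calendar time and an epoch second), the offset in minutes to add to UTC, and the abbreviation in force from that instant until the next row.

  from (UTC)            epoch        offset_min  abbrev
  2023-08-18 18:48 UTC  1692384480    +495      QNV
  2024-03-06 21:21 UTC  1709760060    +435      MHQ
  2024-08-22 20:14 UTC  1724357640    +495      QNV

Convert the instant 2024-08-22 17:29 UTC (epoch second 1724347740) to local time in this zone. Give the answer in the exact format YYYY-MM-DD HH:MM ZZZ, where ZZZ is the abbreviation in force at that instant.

2024-08-23 00:44 MHQ

Query: 2024-08-22 17:29 UTC
Rule 2/3 (MHQ, +07:15): 2024-03-06 21:21 UTC ≤ query < 2024-08-22 20:14 UTC
17·60 + 29 + 435 = 1484 min
1484 = 1·1440 + 44; 44 = 0·60 + 44 → 00:44, 2024-08-22 + 1 day = 2024-08-23
→ 2024-08-23 00:44 MHQ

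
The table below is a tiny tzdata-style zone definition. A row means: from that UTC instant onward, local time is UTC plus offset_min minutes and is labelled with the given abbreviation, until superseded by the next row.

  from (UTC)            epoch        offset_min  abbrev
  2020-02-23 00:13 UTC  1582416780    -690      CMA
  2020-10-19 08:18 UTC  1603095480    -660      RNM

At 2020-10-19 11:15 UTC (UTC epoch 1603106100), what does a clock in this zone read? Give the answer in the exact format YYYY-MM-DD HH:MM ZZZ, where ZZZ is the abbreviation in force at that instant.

Query: 2020-10-19 11:15 UTC
Rule 2/2 (RNM, -11:00): 2020-10-19 08:18 UTC ≤ query < +∞
11·60 + 15 - 660 = 15 min
15 = 0·1440 + 15; 15 = 0·60 + 15 → 00:15, same day
→ 2020-10-19 00:15 RNM

2020-10-19 00:15 RNM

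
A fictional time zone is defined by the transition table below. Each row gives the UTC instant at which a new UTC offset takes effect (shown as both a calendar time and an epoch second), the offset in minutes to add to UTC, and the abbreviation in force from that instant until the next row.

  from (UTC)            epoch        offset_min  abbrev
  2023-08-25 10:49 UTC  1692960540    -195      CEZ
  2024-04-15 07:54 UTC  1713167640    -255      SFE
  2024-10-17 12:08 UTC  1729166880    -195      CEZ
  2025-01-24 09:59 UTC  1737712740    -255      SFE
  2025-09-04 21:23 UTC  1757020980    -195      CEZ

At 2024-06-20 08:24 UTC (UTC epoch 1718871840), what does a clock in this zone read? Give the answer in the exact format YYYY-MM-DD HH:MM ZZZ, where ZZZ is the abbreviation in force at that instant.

2024-06-20 04:09 SFE

Query: 2024-06-20 08:24 UTC
Rule 2/5 (SFE, -04:15): 2024-04-15 07:54 UTC ≤ query < 2024-10-17 12:08 UTC
8·60 + 24 - 255 = 249 min
249 = 0·1440 + 249; 249 = 4·60 + 9 → 04:09, same day
→ 2024-06-20 04:09 SFE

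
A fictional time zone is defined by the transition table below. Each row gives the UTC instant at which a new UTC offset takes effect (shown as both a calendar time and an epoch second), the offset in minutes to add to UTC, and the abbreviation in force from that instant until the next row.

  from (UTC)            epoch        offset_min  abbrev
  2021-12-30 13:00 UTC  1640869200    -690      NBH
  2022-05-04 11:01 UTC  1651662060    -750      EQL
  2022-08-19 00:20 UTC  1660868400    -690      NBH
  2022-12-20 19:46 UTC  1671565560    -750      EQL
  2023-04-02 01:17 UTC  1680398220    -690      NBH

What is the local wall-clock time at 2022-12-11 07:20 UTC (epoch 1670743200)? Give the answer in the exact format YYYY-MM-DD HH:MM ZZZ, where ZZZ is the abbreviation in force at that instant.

2022-12-10 19:50 NBH

Query: 2022-12-11 07:20 UTC
Rule 3/5 (NBH, -11:30): 2022-08-19 00:20 UTC ≤ query < 2022-12-20 19:46 UTC
7·60 + 20 - 690 = -250 min
-250 = -1·1440 + 1190; 1190 = 19·60 + 50 → 19:50, 2022-12-11 - 1 day = 2022-12-10
→ 2022-12-10 19:50 NBH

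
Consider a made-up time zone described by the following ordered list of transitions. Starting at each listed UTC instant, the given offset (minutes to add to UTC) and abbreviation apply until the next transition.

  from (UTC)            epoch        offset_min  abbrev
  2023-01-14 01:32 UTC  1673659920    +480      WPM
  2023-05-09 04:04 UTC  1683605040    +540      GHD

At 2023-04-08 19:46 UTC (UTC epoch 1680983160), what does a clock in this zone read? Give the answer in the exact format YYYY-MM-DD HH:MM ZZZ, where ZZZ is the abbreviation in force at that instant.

2023-04-09 03:46 WPM

Query: 2023-04-08 19:46 UTC
Rule 1/2 (WPM, +08:00): 2023-01-14 01:32 UTC ≤ query < 2023-05-09 04:04 UTC
19·60 + 46 + 480 = 1666 min
1666 = 1·1440 + 226; 226 = 3·60 + 46 → 03:46, 2023-04-08 + 1 day = 2023-04-09
→ 2023-04-09 03:46 WPM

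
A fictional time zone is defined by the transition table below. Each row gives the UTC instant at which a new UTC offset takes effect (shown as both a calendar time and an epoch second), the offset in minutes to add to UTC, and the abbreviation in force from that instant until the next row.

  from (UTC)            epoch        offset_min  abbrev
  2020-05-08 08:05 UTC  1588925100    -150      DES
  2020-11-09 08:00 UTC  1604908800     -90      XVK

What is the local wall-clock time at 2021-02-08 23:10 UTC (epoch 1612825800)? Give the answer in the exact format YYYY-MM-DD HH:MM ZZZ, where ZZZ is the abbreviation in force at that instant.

2021-02-08 21:40 XVK

Query: 2021-02-08 23:10 UTC
Rule 2/2 (XVK, -01:30): 2020-11-09 08:00 UTC ≤ query < +∞
23·60 + 10 - 90 = 1300 min
1300 = 0·1440 + 1300; 1300 = 21·60 + 40 → 21:40, same day
→ 2021-02-08 21:40 XVK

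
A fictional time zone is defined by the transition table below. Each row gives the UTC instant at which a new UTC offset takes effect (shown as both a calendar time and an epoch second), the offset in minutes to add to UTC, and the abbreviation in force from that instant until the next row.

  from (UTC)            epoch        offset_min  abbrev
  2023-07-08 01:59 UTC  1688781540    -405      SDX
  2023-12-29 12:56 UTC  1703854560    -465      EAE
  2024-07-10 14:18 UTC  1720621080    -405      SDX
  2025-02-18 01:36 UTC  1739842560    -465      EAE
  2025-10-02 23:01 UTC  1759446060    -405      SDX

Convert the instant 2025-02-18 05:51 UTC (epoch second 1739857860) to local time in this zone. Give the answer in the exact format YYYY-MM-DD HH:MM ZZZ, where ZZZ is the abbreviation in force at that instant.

Query: 2025-02-18 05:51 UTC
Rule 4/5 (EAE, -07:45): 2025-02-18 01:36 UTC ≤ query < 2025-10-02 23:01 UTC
5·60 + 51 - 465 = -114 min
-114 = -1·1440 + 1326; 1326 = 22·60 + 6 → 22:06, 2025-02-18 - 1 day = 2025-02-17
→ 2025-02-17 22:06 EAE

2025-02-17 22:06 EAE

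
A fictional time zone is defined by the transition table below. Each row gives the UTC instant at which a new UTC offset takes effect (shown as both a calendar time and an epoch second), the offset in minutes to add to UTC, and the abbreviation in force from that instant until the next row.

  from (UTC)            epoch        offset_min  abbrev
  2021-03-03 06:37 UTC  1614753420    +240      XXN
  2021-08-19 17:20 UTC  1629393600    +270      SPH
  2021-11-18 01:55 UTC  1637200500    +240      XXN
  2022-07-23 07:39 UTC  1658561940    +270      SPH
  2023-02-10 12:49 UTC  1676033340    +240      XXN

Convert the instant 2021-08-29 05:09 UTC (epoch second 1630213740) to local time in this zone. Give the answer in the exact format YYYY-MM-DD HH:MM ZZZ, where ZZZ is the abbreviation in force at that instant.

Query: 2021-08-29 05:09 UTC
Rule 2/5 (SPH, +04:30): 2021-08-19 17:20 UTC ≤ query < 2021-11-18 01:55 UTC
5·60 + 9 + 270 = 579 min
579 = 0·1440 + 579; 579 = 9·60 + 39 → 09:39, same day
→ 2021-08-29 09:39 SPH

2021-08-29 09:39 SPH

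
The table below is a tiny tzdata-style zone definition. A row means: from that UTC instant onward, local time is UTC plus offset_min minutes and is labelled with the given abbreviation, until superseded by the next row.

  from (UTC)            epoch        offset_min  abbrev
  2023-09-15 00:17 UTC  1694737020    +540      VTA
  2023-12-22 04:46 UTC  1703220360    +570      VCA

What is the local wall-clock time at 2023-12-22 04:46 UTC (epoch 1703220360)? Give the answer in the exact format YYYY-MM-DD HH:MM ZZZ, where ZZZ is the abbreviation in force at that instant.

Query: 2023-12-22 04:46 UTC
Rule 2/2 (VCA, +09:30): 2023-12-22 04:46 UTC ≤ query < +∞
4·60 + 46 + 570 = 856 min
856 = 0·1440 + 856; 856 = 14·60 + 16 → 14:16, same day
→ 2023-12-22 14:16 VCA

2023-12-22 14:16 VCA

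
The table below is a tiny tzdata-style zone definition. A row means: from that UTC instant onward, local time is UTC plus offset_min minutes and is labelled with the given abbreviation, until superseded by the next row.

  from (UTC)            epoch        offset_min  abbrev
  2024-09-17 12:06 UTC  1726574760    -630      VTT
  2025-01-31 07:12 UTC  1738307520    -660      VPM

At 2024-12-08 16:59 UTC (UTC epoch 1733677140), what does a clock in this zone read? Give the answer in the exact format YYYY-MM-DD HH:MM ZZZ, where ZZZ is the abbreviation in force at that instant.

2024-12-08 06:29 VTT

Query: 2024-12-08 16:59 UTC
Rule 1/2 (VTT, -10:30): 2024-09-17 12:06 UTC ≤ query < 2025-01-31 07:12 UTC
16·60 + 59 - 630 = 389 min
389 = 0·1440 + 389; 389 = 6·60 + 29 → 06:29, same day
→ 2024-12-08 06:29 VTT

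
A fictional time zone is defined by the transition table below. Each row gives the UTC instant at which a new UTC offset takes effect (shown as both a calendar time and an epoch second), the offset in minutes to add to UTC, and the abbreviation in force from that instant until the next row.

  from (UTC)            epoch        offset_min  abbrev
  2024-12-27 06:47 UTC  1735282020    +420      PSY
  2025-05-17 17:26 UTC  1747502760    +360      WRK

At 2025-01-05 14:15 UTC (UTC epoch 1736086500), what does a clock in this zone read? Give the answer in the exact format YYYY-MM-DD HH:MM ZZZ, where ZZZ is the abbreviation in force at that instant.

2025-01-05 21:15 PSY

Query: 2025-01-05 14:15 UTC
Rule 1/2 (PSY, +07:00): 2024-12-27 06:47 UTC ≤ query < 2025-05-17 17:26 UTC
14·60 + 15 + 420 = 1275 min
1275 = 0·1440 + 1275; 1275 = 21·60 + 15 → 21:15, same day
→ 2025-01-05 21:15 PSY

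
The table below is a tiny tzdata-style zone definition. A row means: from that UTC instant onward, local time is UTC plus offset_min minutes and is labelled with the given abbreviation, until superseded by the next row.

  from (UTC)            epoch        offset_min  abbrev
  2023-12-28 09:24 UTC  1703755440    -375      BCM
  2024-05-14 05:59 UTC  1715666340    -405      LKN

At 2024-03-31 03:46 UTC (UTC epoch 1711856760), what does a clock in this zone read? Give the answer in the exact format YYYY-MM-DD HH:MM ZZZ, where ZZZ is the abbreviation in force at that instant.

2024-03-30 21:31 BCM

Query: 2024-03-31 03:46 UTC
Rule 1/2 (BCM, -06:15): 2023-12-28 09:24 UTC ≤ query < 2024-05-14 05:59 UTC
3·60 + 46 - 375 = -149 min
-149 = -1·1440 + 1291; 1291 = 21·60 + 31 → 21:31, 2024-03-31 - 1 day = 2024-03-30
→ 2024-03-30 21:31 BCM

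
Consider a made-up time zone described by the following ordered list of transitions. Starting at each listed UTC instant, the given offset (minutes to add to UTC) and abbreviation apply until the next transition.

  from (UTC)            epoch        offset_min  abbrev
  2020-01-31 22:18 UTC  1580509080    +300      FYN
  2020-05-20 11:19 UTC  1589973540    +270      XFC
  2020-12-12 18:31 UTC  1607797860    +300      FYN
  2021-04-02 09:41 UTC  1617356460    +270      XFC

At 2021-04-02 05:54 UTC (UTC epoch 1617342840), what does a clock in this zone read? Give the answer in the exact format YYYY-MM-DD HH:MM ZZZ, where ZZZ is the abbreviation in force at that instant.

2021-04-02 10:54 FYN

Query: 2021-04-02 05:54 UTC
Rule 3/4 (FYN, +05:00): 2020-12-12 18:31 UTC ≤ query < 2021-04-02 09:41 UTC
5·60 + 54 + 300 = 654 min
654 = 0·1440 + 654; 654 = 10·60 + 54 → 10:54, same day
→ 2021-04-02 10:54 FYN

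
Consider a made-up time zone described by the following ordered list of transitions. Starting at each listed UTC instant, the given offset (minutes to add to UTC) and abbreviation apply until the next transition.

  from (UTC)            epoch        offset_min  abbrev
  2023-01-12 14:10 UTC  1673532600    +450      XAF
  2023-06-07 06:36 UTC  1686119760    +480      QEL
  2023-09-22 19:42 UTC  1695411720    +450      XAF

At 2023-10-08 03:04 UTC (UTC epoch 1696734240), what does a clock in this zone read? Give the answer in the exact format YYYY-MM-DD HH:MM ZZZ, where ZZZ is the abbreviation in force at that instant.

2023-10-08 10:34 XAF

Query: 2023-10-08 03:04 UTC
Rule 3/3 (XAF, +07:30): 2023-09-22 19:42 UTC ≤ query < +∞
3·60 + 4 + 450 = 634 min
634 = 0·1440 + 634; 634 = 10·60 + 34 → 10:34, same day
→ 2023-10-08 10:34 XAF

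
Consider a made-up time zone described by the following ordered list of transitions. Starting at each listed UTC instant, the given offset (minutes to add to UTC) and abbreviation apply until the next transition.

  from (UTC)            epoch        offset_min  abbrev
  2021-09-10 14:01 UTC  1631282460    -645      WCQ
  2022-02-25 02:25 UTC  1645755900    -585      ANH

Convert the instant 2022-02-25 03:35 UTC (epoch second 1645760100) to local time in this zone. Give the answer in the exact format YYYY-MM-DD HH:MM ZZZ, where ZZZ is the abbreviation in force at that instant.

2022-02-24 17:50 ANH

Query: 2022-02-25 03:35 UTC
Rule 2/2 (ANH, -09:45): 2022-02-25 02:25 UTC ≤ query < +∞
3·60 + 35 - 585 = -370 min
-370 = -1·1440 + 1070; 1070 = 17·60 + 50 → 17:50, 2022-02-25 - 1 day = 2022-02-24
→ 2022-02-24 17:50 ANH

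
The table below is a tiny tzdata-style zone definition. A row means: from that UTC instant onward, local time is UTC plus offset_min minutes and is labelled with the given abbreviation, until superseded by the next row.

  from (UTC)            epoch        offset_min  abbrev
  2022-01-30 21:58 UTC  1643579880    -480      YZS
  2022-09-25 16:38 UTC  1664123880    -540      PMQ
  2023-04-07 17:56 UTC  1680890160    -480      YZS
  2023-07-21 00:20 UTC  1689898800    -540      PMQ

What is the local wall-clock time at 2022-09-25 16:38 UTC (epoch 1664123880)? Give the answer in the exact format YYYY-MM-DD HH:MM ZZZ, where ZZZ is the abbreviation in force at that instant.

2022-09-25 07:38 PMQ

Query: 2022-09-25 16:38 UTC
Rule 2/4 (PMQ, -09:00): 2022-09-25 16:38 UTC ≤ query < 2023-04-07 17:56 UTC
16·60 + 38 - 540 = 458 min
458 = 0·1440 + 458; 458 = 7·60 + 38 → 07:38, same day
→ 2022-09-25 07:38 PMQ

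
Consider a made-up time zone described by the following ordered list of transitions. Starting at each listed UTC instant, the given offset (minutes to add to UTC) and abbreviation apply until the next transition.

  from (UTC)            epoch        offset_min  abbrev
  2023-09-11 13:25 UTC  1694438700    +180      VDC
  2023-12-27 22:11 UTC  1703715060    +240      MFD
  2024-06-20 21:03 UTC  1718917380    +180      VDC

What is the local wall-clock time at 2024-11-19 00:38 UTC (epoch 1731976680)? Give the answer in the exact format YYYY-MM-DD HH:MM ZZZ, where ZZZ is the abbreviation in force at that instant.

2024-11-19 03:38 VDC

Query: 2024-11-19 00:38 UTC
Rule 3/3 (VDC, +03:00): 2024-06-20 21:03 UTC ≤ query < +∞
0·60 + 38 + 180 = 218 min
218 = 0·1440 + 218; 218 = 3·60 + 38 → 03:38, same day
→ 2024-11-19 03:38 VDC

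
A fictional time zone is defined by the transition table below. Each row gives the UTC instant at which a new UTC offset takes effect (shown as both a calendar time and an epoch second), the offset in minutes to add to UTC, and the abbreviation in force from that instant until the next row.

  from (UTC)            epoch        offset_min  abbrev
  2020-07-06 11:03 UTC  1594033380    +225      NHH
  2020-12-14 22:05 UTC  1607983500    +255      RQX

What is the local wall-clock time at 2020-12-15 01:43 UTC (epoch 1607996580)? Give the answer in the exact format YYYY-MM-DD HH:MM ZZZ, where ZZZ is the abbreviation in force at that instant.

Query: 2020-12-15 01:43 UTC
Rule 2/2 (RQX, +04:15): 2020-12-14 22:05 UTC ≤ query < +∞
1·60 + 43 + 255 = 358 min
358 = 0·1440 + 358; 358 = 5·60 + 58 → 05:58, same day
→ 2020-12-15 05:58 RQX

2020-12-15 05:58 RQX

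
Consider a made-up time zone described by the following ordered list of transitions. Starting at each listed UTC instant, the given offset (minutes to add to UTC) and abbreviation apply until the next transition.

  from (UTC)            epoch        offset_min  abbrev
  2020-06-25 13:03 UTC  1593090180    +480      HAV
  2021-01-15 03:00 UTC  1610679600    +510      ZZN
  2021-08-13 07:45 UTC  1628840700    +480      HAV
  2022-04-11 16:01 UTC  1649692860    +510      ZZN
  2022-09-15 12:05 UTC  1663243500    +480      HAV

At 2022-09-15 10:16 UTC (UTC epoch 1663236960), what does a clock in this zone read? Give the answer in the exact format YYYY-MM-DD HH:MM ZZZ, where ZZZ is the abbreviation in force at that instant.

Query: 2022-09-15 10:16 UTC
Rule 4/5 (ZZN, +08:30): 2022-04-11 16:01 UTC ≤ query < 2022-09-15 12:05 UTC
10·60 + 16 + 510 = 1126 min
1126 = 0·1440 + 1126; 1126 = 18·60 + 46 → 18:46, same day
→ 2022-09-15 18:46 ZZN

2022-09-15 18:46 ZZN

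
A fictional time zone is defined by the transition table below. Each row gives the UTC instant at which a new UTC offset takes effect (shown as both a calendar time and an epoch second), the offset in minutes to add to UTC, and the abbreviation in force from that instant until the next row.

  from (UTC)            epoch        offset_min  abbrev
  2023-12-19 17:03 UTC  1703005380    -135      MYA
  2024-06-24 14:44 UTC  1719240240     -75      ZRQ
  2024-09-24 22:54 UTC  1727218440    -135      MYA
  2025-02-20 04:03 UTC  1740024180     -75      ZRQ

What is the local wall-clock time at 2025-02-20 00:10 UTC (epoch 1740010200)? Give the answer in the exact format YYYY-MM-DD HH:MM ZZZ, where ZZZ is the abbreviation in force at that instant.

Query: 2025-02-20 00:10 UTC
Rule 3/4 (MYA, -02:15): 2024-09-24 22:54 UTC ≤ query < 2025-02-20 04:03 UTC
0·60 + 10 - 135 = -125 min
-125 = -1·1440 + 1315; 1315 = 21·60 + 55 → 21:55, 2025-02-20 - 1 day = 2025-02-19
→ 2025-02-19 21:55 MYA

2025-02-19 21:55 MYA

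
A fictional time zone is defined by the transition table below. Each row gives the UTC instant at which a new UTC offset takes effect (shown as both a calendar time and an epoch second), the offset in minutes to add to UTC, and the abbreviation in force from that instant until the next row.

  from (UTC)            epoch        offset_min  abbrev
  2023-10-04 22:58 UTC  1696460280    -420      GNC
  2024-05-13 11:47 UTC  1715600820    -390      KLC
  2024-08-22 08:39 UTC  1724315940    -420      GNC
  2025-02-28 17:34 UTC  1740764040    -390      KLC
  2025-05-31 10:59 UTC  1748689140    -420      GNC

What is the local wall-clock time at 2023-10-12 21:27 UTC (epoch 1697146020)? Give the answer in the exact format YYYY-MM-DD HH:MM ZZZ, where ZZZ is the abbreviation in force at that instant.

2023-10-12 14:27 GNC

Query: 2023-10-12 21:27 UTC
Rule 1/5 (GNC, -07:00): 2023-10-04 22:58 UTC ≤ query < 2024-05-13 11:47 UTC
21·60 + 27 - 420 = 867 min
867 = 0·1440 + 867; 867 = 14·60 + 27 → 14:27, same day
→ 2023-10-12 14:27 GNC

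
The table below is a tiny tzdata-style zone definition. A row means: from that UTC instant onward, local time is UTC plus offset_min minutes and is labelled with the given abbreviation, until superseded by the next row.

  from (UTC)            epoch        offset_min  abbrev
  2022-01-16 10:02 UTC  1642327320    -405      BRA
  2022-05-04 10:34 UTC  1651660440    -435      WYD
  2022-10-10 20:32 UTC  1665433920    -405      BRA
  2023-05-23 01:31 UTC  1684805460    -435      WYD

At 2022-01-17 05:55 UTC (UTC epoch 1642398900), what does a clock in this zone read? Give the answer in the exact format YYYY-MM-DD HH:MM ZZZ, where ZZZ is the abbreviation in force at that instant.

Query: 2022-01-17 05:55 UTC
Rule 1/4 (BRA, -06:45): 2022-01-16 10:02 UTC ≤ query < 2022-05-04 10:34 UTC
5·60 + 55 - 405 = -50 min
-50 = -1·1440 + 1390; 1390 = 23·60 + 10 → 23:10, 2022-01-17 - 1 day = 2022-01-16
→ 2022-01-16 23:10 BRA

2022-01-16 23:10 BRA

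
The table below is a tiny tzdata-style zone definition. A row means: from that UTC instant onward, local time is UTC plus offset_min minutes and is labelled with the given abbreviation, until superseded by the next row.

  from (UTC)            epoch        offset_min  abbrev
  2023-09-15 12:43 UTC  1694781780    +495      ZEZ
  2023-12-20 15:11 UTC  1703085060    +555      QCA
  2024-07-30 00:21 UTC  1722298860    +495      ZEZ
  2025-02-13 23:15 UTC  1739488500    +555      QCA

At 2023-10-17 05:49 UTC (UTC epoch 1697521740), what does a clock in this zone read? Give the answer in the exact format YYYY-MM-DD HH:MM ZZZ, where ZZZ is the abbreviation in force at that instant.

2023-10-17 14:04 ZEZ

Query: 2023-10-17 05:49 UTC
Rule 1/4 (ZEZ, +08:15): 2023-09-15 12:43 UTC ≤ query < 2023-12-20 15:11 UTC
5·60 + 49 + 495 = 844 min
844 = 0·1440 + 844; 844 = 14·60 + 4 → 14:04, same day
→ 2023-10-17 14:04 ZEZ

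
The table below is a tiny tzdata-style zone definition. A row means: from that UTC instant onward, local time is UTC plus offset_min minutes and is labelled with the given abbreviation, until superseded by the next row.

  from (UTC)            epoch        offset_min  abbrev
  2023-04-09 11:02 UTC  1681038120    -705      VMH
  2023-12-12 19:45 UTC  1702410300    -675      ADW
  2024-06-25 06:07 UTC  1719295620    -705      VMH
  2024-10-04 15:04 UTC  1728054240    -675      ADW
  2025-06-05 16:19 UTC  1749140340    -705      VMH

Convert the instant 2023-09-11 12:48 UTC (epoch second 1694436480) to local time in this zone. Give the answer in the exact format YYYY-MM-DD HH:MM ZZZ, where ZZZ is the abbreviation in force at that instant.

Query: 2023-09-11 12:48 UTC
Rule 1/5 (VMH, -11:45): 2023-04-09 11:02 UTC ≤ query < 2023-12-12 19:45 UTC
12·60 + 48 - 705 = 63 min
63 = 0·1440 + 63; 63 = 1·60 + 3 → 01:03, same day
→ 2023-09-11 01:03 VMH

2023-09-11 01:03 VMH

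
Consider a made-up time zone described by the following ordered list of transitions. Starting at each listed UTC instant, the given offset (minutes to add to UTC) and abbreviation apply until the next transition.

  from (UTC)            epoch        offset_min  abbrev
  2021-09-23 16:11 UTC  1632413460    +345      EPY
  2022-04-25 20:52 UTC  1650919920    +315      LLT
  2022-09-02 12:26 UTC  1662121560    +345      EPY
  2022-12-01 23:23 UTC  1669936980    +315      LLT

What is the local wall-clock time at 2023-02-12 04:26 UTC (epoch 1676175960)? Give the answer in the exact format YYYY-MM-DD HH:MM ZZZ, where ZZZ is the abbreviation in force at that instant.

2023-02-12 09:41 LLT

Query: 2023-02-12 04:26 UTC
Rule 4/4 (LLT, +05:15): 2022-12-01 23:23 UTC ≤ query < +∞
4·60 + 26 + 315 = 581 min
581 = 0·1440 + 581; 581 = 9·60 + 41 → 09:41, same day
→ 2023-02-12 09:41 LLT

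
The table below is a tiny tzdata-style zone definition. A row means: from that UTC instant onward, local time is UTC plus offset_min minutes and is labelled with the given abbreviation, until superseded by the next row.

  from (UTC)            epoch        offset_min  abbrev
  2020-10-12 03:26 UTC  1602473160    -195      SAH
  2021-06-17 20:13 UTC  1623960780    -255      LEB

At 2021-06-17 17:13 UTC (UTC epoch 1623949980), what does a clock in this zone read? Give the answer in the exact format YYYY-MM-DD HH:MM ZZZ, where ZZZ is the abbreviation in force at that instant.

2021-06-17 13:58 SAH

Query: 2021-06-17 17:13 UTC
Rule 1/2 (SAH, -03:15): 2020-10-12 03:26 UTC ≤ query < 2021-06-17 20:13 UTC
17·60 + 13 - 195 = 838 min
838 = 0·1440 + 838; 838 = 13·60 + 58 → 13:58, same day
→ 2021-06-17 13:58 SAH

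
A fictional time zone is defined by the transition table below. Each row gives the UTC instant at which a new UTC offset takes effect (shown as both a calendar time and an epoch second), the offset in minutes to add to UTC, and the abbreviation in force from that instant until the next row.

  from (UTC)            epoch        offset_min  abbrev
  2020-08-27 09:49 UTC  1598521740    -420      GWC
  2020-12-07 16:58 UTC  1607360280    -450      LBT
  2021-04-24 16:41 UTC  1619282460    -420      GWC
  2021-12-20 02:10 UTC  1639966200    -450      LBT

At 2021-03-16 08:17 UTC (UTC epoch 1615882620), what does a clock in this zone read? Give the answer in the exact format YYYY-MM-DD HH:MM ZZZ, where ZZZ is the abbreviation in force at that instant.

Query: 2021-03-16 08:17 UTC
Rule 2/4 (LBT, -07:30): 2020-12-07 16:58 UTC ≤ query < 2021-04-24 16:41 UTC
8·60 + 17 - 450 = 47 min
47 = 0·1440 + 47; 47 = 0·60 + 47 → 00:47, same day
→ 2021-03-16 00:47 LBT

2021-03-16 00:47 LBT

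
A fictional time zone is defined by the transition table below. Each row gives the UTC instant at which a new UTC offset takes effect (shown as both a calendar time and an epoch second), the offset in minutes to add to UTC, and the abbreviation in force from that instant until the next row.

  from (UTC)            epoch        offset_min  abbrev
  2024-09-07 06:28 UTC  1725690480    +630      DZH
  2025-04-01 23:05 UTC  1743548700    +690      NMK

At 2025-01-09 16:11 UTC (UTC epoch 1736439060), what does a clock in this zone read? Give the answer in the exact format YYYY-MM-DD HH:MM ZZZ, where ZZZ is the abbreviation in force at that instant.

2025-01-10 02:41 DZH

Query: 2025-01-09 16:11 UTC
Rule 1/2 (DZH, +10:30): 2024-09-07 06:28 UTC ≤ query < 2025-04-01 23:05 UTC
16·60 + 11 + 630 = 1601 min
1601 = 1·1440 + 161; 161 = 2·60 + 41 → 02:41, 2025-01-09 + 1 day = 2025-01-10
→ 2025-01-10 02:41 DZH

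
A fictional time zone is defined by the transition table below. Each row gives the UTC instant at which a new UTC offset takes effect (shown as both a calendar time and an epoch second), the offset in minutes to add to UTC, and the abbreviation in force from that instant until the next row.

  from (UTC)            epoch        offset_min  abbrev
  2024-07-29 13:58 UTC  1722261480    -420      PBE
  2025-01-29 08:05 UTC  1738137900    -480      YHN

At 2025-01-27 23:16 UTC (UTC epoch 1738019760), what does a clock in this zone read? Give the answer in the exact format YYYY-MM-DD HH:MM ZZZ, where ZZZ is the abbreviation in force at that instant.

Query: 2025-01-27 23:16 UTC
Rule 1/2 (PBE, -07:00): 2024-07-29 13:58 UTC ≤ query < 2025-01-29 08:05 UTC
23·60 + 16 - 420 = 976 min
976 = 0·1440 + 976; 976 = 16·60 + 16 → 16:16, same day
→ 2025-01-27 16:16 PBE

2025-01-27 16:16 PBE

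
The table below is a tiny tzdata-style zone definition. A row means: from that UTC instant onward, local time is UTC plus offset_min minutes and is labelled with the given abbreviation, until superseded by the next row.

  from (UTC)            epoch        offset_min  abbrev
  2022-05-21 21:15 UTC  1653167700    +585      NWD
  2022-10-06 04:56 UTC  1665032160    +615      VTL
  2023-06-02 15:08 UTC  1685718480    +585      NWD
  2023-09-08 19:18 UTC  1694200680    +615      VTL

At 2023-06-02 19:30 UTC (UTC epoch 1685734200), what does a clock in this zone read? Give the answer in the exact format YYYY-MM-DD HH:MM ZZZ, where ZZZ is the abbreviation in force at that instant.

2023-06-03 05:15 NWD

Query: 2023-06-02 19:30 UTC
Rule 3/4 (NWD, +09:45): 2023-06-02 15:08 UTC ≤ query < 2023-09-08 19:18 UTC
19·60 + 30 + 585 = 1755 min
1755 = 1·1440 + 315; 315 = 5·60 + 15 → 05:15, 2023-06-02 + 1 day = 2023-06-03
→ 2023-06-03 05:15 NWD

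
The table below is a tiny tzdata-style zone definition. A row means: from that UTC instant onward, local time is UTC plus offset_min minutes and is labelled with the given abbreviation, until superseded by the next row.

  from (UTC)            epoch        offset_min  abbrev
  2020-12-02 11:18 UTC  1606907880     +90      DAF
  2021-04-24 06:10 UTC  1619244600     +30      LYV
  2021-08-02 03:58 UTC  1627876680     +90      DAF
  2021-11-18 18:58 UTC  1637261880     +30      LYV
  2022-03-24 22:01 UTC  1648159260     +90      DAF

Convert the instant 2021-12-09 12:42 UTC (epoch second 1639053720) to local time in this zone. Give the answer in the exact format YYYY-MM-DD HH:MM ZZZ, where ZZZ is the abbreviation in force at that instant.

Query: 2021-12-09 12:42 UTC
Rule 4/5 (LYV, +00:30): 2021-11-18 18:58 UTC ≤ query < 2022-03-24 22:01 UTC
12·60 + 42 + 30 = 792 min
792 = 0·1440 + 792; 792 = 13·60 + 12 → 13:12, same day
→ 2021-12-09 13:12 LYV

2021-12-09 13:12 LYV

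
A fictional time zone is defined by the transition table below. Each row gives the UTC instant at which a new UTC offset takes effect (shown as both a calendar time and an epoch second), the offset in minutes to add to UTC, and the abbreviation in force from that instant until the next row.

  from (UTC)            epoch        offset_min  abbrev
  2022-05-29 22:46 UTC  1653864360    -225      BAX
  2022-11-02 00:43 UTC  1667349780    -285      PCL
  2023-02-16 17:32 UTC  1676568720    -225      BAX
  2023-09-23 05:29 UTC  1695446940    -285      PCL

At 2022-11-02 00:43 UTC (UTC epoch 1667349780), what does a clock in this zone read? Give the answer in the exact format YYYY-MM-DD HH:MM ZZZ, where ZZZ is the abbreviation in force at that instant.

Query: 2022-11-02 00:43 UTC
Rule 2/4 (PCL, -04:45): 2022-11-02 00:43 UTC ≤ query < 2023-02-16 17:32 UTC
0·60 + 43 - 285 = -242 min
-242 = -1·1440 + 1198; 1198 = 19·60 + 58 → 19:58, 2022-11-02 - 1 day = 2022-11-01
→ 2022-11-01 19:58 PCL

2022-11-01 19:58 PCL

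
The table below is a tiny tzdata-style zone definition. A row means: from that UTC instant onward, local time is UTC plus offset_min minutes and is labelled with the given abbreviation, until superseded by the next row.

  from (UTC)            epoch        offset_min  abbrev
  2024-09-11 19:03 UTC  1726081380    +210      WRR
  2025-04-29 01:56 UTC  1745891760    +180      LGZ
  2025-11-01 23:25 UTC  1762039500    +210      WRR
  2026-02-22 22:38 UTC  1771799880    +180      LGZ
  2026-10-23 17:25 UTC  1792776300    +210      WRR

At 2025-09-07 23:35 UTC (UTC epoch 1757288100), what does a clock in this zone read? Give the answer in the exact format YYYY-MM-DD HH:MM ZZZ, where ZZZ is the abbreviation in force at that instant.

Query: 2025-09-07 23:35 UTC
Rule 2/5 (LGZ, +03:00): 2025-04-29 01:56 UTC ≤ query < 2025-11-01 23:25 UTC
23·60 + 35 + 180 = 1595 min
1595 = 1·1440 + 155; 155 = 2·60 + 35 → 02:35, 2025-09-07 + 1 day = 2025-09-08
→ 2025-09-08 02:35 LGZ

2025-09-08 02:35 LGZ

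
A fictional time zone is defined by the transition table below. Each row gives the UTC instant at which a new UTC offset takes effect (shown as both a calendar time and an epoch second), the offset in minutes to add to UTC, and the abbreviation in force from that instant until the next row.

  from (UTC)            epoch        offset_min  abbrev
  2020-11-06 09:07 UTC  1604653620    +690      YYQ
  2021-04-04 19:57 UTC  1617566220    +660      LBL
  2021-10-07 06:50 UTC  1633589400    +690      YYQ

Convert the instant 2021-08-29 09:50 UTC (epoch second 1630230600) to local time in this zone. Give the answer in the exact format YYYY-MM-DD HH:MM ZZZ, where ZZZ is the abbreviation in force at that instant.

2021-08-29 20:50 LBL

Query: 2021-08-29 09:50 UTC
Rule 2/3 (LBL, +11:00): 2021-04-04 19:57 UTC ≤ query < 2021-10-07 06:50 UTC
9·60 + 50 + 660 = 1250 min
1250 = 0·1440 + 1250; 1250 = 20·60 + 50 → 20:50, same day
→ 2021-08-29 20:50 LBL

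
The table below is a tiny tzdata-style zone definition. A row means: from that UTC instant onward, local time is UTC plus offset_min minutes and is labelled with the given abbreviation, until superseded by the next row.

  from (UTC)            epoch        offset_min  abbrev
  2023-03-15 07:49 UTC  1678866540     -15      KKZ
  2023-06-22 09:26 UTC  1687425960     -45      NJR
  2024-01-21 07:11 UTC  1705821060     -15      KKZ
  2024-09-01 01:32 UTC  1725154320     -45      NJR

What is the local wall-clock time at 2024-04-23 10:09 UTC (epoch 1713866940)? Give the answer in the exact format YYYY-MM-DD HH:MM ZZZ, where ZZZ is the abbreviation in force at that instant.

2024-04-23 09:54 KKZ

Query: 2024-04-23 10:09 UTC
Rule 3/4 (KKZ, -00:15): 2024-01-21 07:11 UTC ≤ query < 2024-09-01 01:32 UTC
10·60 + 9 - 15 = 594 min
594 = 0·1440 + 594; 594 = 9·60 + 54 → 09:54, same day
→ 2024-04-23 09:54 KKZ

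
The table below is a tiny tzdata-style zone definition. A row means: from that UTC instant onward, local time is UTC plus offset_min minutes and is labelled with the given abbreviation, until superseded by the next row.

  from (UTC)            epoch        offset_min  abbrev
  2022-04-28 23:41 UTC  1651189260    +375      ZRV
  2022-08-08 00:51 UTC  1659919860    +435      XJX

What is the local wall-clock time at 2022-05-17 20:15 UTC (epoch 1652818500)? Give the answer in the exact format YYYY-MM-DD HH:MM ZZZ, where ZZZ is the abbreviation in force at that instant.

2022-05-18 02:30 ZRV

Query: 2022-05-17 20:15 UTC
Rule 1/2 (ZRV, +06:15): 2022-04-28 23:41 UTC ≤ query < 2022-08-08 00:51 UTC
20·60 + 15 + 375 = 1590 min
1590 = 1·1440 + 150; 150 = 2·60 + 30 → 02:30, 2022-05-17 + 1 day = 2022-05-18
→ 2022-05-18 02:30 ZRV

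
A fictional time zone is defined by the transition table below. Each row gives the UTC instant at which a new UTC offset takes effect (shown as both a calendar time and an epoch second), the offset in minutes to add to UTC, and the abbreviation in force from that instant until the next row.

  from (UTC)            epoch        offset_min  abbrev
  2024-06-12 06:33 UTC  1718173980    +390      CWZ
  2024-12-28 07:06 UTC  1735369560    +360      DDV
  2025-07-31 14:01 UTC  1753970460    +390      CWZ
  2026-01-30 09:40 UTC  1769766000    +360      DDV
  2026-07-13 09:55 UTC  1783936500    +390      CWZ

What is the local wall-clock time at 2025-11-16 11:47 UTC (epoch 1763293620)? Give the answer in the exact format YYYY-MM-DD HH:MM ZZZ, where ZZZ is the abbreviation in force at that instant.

2025-11-16 18:17 CWZ

Query: 2025-11-16 11:47 UTC
Rule 3/5 (CWZ, +06:30): 2025-07-31 14:01 UTC ≤ query < 2026-01-30 09:40 UTC
11·60 + 47 + 390 = 1097 min
1097 = 0·1440 + 1097; 1097 = 18·60 + 17 → 18:17, same day
→ 2025-11-16 18:17 CWZ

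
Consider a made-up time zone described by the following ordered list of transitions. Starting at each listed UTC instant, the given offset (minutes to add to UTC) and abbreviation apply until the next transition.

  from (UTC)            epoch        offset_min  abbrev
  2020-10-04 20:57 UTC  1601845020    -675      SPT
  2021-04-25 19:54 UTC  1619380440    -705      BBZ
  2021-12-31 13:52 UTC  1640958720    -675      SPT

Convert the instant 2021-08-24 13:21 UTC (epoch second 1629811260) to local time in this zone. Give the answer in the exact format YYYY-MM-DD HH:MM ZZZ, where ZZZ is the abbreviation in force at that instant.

2021-08-24 01:36 BBZ

Query: 2021-08-24 13:21 UTC
Rule 2/3 (BBZ, -11:45): 2021-04-25 19:54 UTC ≤ query < 2021-12-31 13:52 UTC
13·60 + 21 - 705 = 96 min
96 = 0·1440 + 96; 96 = 1·60 + 36 → 01:36, same day
→ 2021-08-24 01:36 BBZ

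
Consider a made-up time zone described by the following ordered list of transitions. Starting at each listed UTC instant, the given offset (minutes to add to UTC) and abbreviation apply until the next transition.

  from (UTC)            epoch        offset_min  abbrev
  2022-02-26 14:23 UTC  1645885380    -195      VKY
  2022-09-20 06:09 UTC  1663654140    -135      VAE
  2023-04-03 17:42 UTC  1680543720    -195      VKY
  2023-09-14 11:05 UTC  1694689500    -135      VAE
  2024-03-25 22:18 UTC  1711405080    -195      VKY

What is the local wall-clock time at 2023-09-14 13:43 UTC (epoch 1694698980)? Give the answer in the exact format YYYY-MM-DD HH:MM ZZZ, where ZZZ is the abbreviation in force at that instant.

Query: 2023-09-14 13:43 UTC
Rule 4/5 (VAE, -02:15): 2023-09-14 11:05 UTC ≤ query < 2024-03-25 22:18 UTC
13·60 + 43 - 135 = 688 min
688 = 0·1440 + 688; 688 = 11·60 + 28 → 11:28, same day
→ 2023-09-14 11:28 VAE

2023-09-14 11:28 VAE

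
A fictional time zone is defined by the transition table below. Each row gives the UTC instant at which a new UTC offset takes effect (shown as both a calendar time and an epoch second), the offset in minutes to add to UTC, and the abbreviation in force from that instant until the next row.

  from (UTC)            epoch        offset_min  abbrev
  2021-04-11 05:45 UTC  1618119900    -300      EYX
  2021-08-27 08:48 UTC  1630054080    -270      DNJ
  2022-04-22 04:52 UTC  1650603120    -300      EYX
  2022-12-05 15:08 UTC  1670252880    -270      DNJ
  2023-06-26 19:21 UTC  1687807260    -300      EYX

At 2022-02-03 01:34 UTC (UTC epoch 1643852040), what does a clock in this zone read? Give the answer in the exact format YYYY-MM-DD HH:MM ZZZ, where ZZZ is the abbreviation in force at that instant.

2022-02-02 21:04 DNJ

Query: 2022-02-03 01:34 UTC
Rule 2/5 (DNJ, -04:30): 2021-08-27 08:48 UTC ≤ query < 2022-04-22 04:52 UTC
1·60 + 34 - 270 = -176 min
-176 = -1·1440 + 1264; 1264 = 21·60 + 4 → 21:04, 2022-02-03 - 1 day = 2022-02-02
→ 2022-02-02 21:04 DNJ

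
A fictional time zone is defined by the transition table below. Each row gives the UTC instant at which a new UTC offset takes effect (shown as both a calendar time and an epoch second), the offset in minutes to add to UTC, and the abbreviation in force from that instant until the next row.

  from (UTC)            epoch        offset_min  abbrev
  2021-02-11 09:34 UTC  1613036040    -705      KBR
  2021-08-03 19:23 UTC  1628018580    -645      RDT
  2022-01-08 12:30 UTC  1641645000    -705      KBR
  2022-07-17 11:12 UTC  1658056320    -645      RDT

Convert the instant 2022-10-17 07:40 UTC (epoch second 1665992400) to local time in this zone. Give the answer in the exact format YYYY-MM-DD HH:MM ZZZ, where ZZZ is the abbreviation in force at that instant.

Query: 2022-10-17 07:40 UTC
Rule 4/4 (RDT, -10:45): 2022-07-17 11:12 UTC ≤ query < +∞
7·60 + 40 - 645 = -185 min
-185 = -1·1440 + 1255; 1255 = 20·60 + 55 → 20:55, 2022-10-17 - 1 day = 2022-10-16
→ 2022-10-16 20:55 RDT

2022-10-16 20:55 RDT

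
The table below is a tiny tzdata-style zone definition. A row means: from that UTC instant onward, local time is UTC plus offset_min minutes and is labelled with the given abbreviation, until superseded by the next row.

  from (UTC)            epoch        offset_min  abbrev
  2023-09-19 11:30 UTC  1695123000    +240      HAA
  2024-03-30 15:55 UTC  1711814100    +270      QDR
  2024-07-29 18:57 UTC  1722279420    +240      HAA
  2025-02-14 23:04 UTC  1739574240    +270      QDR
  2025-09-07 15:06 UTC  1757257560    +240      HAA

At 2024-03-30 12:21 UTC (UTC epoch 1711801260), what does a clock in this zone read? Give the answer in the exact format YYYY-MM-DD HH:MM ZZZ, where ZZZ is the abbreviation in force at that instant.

2024-03-30 16:21 HAA

Query: 2024-03-30 12:21 UTC
Rule 1/5 (HAA, +04:00): 2023-09-19 11:30 UTC ≤ query < 2024-03-30 15:55 UTC
12·60 + 21 + 240 = 981 min
981 = 0·1440 + 981; 981 = 16·60 + 21 → 16:21, same day
→ 2024-03-30 16:21 HAA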